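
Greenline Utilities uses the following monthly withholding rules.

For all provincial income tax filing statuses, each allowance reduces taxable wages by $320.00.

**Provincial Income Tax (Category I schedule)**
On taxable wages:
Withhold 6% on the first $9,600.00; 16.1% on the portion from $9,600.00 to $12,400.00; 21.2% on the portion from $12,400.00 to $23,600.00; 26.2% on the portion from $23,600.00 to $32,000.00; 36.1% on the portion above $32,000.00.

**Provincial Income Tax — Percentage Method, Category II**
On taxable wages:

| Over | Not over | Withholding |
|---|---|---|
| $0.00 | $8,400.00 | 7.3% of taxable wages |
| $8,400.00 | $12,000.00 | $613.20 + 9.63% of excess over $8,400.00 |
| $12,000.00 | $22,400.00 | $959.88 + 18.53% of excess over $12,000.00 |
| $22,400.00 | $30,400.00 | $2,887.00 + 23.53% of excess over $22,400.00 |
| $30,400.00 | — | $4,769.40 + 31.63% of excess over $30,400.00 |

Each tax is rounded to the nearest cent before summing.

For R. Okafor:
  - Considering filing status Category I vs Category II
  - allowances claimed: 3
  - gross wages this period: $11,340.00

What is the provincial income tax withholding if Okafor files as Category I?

Provincial Income Tax (Category I): taxable = $11,340.00 − 3×$320.00 = $10,380.00
  $576.00 + 16.1% × ($10,380.00 − $9,600.00) = $576.00 + 16.1% × $780.00 = $701.58

$701.58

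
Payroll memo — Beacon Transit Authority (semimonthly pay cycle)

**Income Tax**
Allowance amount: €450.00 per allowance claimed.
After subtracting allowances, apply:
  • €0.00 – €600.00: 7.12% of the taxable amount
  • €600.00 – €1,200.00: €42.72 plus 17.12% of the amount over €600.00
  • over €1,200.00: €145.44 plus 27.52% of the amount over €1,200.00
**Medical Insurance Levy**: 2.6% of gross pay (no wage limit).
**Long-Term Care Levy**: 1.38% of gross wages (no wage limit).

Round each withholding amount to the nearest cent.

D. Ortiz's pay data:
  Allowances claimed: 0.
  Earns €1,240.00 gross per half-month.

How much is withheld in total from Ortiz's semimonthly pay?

Income Tax: taxable = €1,240.00
  €145.44 + 27.52% × (€1,240.00 − €1,200.00) = €145.44 + 27.52% × €40.00 = €156.45
Medical Insurance Levy: 2.6% × €1,240.00 = €32.24
Long-Term Care Levy: 1.38% × €1,240.00 = €17.11
Total: €156.45 + €32.24 + €17.11 = €205.80

€205.80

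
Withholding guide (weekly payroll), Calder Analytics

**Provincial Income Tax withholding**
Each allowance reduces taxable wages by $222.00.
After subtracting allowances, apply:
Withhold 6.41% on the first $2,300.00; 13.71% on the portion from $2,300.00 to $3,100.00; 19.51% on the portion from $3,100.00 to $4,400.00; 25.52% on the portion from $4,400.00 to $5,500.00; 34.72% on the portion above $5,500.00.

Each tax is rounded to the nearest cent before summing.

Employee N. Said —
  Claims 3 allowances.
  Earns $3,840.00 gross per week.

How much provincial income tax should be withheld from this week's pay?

Provincial Income Tax: taxable = $3,840.00 − 3×$222.00 = $3,174.00
  $257.11 + 19.51% × ($3,174.00 − $3,100.00) = $257.11 + 19.51% × $74.00 = $271.55

$271.55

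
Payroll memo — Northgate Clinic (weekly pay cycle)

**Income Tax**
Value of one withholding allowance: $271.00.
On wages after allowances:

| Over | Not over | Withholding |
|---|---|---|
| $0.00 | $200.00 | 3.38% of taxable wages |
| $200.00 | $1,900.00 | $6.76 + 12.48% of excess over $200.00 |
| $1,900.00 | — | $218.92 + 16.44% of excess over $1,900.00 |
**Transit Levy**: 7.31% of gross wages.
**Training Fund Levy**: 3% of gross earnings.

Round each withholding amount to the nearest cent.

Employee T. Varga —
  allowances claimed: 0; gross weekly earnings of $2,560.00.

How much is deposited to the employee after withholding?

Income Tax: taxable = $2,560.00
  $218.92 + 16.44% × ($2,560.00 − $1,900.00) = $218.92 + 16.44% × $660.00 = $327.42
Transit Levy: 7.31% × $2,560.00 = $187.14
Training Fund Levy: 3% × $2,560.00 = $76.80
Total withheld: $327.42 + $187.14 + $76.80 = $591.36
Net pay: $2,560.00 − $591.36 = $1,968.64

$1,968.64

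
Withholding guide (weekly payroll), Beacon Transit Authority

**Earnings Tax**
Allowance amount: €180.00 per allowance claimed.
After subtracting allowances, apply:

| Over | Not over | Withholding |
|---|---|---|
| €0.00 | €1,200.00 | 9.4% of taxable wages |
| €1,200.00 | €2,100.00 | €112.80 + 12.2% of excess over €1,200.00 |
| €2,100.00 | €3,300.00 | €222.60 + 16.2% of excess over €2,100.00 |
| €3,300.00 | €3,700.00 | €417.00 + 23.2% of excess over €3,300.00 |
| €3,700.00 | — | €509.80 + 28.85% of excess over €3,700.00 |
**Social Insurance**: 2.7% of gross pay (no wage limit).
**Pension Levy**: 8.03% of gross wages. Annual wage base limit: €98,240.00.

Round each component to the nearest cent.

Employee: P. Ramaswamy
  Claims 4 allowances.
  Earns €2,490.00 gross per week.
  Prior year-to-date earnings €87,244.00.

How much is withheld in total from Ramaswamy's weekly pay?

Earnings Tax: taxable = €2,490.00 − 4×€180.00 = €1,770.00
  €112.80 + 12.2% × (€1,770.00 − €1,200.00) = €112.80 + 12.2% × €570.00 = €182.34
Social Insurance: 2.7% × €2,490.00 = €67.23
Pension Levy: 8.03% × €2,490.00 = €199.95
Total: €182.34 + €67.23 + €199.95 = €449.52

€449.52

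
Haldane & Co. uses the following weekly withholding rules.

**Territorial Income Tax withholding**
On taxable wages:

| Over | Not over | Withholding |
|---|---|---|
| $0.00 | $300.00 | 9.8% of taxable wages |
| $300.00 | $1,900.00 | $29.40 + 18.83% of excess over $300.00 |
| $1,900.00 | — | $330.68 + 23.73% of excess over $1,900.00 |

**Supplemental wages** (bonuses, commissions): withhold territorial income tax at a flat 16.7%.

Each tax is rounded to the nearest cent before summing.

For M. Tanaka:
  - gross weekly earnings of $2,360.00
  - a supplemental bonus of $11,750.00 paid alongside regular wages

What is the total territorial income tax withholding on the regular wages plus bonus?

Territorial Income Tax: taxable = $2,360.00
  $330.68 + 23.73% × ($2,360.00 − $1,900.00) = $330.68 + 23.73% × $460.00 = $439.84
Supplemental (16.7% flat on bonus): 16.7% × $11,750.00 = $1,962.25
Total territorial income tax: $439.84 + $1,962.25 = $2,402.09

$2,402.09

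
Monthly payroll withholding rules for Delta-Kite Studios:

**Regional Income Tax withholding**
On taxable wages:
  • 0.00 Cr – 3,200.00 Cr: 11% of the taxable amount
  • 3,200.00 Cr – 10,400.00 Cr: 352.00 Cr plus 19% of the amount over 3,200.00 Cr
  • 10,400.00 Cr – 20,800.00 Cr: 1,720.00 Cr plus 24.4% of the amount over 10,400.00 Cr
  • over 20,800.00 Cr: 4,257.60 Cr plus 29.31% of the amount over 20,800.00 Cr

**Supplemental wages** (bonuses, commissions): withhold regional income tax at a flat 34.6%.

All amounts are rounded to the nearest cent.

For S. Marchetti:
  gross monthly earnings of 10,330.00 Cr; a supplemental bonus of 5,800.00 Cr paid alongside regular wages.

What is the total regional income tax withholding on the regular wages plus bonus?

Regional Income Tax: taxable = 10,330.00 Cr
  352.00 Cr + 19% × (10,330.00 Cr − 3,200.00 Cr) = 352.00 Cr + 19% × 7,130.00 Cr = 1,706.70 Cr
Supplemental (34.6% flat on bonus): 34.6% × 5,800.00 Cr = 2,006.80 Cr
Total regional income tax: 1,706.70 Cr + 2,006.80 Cr = 3,713.50 Cr

3,713.50 Cr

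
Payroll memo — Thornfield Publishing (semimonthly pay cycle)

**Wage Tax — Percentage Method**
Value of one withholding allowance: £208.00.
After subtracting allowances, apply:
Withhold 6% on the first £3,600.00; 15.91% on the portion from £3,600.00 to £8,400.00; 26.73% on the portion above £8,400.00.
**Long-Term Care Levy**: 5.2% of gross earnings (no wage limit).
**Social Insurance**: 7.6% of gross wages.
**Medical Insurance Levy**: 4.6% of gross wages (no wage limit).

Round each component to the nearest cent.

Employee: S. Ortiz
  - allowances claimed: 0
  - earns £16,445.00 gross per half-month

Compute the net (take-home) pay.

£10,453.46

Wage Tax: taxable = £16,445.00
  £979.68 + 26.73% × (£16,445.00 − £8,400.00) = £979.68 + 26.73% × £8,045.00 = £3,130.11
Long-Term Care Levy: 5.2% × £16,445.00 = £855.14
Social Insurance: 7.6% × £16,445.00 = £1,249.82
Medical Insurance Levy: 4.6% × £16,445.00 = £756.47
Total withheld: £3,130.11 + £855.14 + £1,249.82 + £756.47 = £5,991.54
Net pay: £16,445.00 − £5,991.54 = £10,453.46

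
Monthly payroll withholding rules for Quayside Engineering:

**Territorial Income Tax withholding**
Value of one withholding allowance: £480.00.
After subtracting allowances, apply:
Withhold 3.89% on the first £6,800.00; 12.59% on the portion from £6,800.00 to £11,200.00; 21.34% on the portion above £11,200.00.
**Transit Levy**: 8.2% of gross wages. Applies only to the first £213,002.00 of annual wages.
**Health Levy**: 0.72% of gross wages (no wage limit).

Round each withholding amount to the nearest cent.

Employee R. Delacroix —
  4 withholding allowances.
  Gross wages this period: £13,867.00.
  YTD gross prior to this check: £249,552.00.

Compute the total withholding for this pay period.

£1,077.73

Territorial Income Tax: taxable = £13,867.00 − 4×£480.00 = £11,947.00
  £818.48 + 21.34% × (£11,947.00 − £11,200.00) = £818.48 + 21.34% × £747.00 = £977.89
Transit Levy: YTD £249,552.00 ≥ cap £213,002.00 → £0.00
Health Levy: 0.72% × £13,867.00 = £99.84
Total: £977.89 + £0.00 + £99.84 = £1,077.73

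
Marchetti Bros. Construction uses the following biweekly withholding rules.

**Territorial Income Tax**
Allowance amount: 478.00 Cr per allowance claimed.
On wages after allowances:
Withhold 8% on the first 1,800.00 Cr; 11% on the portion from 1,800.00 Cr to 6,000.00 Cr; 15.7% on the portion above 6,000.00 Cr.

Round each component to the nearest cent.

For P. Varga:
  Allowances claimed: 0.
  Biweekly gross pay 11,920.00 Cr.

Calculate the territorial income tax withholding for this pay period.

Territorial Income Tax: taxable = 11,920.00 Cr
  606.00 Cr + 15.7% × (11,920.00 Cr − 6,000.00 Cr) = 606.00 Cr + 15.7% × 5,920.00 Cr = 1,535.44 Cr

1,535.44 Cr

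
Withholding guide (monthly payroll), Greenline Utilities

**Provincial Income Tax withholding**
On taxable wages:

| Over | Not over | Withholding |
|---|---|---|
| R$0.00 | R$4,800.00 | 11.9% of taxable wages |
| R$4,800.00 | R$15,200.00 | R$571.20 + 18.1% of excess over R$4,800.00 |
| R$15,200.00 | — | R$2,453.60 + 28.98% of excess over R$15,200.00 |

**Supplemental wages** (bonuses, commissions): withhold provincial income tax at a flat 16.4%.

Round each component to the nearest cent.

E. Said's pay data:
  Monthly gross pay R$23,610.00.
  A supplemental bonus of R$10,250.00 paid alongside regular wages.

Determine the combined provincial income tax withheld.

R$6,571.82

Provincial Income Tax: taxable = R$23,610.00
  R$2,453.60 + 28.98% × (R$23,610.00 − R$15,200.00) = R$2,453.60 + 28.98% × R$8,410.00 = R$4,890.82
Supplemental (16.4% flat on bonus): 16.4% × R$10,250.00 = R$1,681.00
Total provincial income tax: R$4,890.82 + R$1,681.00 = R$6,571.82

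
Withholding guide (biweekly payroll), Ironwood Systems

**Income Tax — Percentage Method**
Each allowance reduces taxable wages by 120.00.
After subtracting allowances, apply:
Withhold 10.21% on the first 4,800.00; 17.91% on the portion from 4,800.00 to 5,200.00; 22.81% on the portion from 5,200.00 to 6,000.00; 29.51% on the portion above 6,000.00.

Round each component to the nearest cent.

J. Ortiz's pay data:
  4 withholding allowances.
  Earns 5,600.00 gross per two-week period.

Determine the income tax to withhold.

Income Tax: taxable = 5,600.00 − 4×120.00 = 5,120.00
  490.08 + 17.91% × (5,120.00 − 4,800.00) = 490.08 + 17.91% × 320.00 = 547.39

547.39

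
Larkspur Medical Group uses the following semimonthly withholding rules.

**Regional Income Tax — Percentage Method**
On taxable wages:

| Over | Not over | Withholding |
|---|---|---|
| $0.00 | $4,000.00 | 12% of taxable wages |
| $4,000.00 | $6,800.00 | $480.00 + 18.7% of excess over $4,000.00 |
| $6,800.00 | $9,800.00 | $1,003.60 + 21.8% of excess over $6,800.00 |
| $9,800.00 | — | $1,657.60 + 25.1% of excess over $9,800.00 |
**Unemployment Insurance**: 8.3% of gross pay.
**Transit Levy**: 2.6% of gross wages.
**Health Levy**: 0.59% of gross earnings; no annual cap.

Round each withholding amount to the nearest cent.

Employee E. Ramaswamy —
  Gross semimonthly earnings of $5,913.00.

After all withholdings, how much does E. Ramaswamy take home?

$4,395.86

Regional Income Tax: taxable = $5,913.00
  $480.00 + 18.7% × ($5,913.00 − $4,000.00) = $480.00 + 18.7% × $1,913.00 = $837.73
Unemployment Insurance: 8.3% × $5,913.00 = $490.78
Transit Levy: 2.6% × $5,913.00 = $153.74
Health Levy: 0.59% × $5,913.00 = $34.89
Total withheld: $837.73 + $490.78 + $153.74 + $34.89 = $1,517.14
Net pay: $5,913.00 − $1,517.14 = $4,395.86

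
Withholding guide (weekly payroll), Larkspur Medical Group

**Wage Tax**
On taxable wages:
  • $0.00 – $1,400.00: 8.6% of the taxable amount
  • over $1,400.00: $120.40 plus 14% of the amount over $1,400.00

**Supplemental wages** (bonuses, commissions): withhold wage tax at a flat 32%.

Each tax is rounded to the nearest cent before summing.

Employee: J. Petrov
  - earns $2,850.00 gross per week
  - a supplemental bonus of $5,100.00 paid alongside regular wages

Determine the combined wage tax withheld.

Wage Tax: taxable = $2,850.00
  $120.40 + 14% × ($2,850.00 − $1,400.00) = $120.40 + 14% × $1,450.00 = $323.40
Supplemental (32% flat on bonus): 32% × $5,100.00 = $1,632.00
Total wage tax: $323.40 + $1,632.00 = $1,955.40

$1,955.40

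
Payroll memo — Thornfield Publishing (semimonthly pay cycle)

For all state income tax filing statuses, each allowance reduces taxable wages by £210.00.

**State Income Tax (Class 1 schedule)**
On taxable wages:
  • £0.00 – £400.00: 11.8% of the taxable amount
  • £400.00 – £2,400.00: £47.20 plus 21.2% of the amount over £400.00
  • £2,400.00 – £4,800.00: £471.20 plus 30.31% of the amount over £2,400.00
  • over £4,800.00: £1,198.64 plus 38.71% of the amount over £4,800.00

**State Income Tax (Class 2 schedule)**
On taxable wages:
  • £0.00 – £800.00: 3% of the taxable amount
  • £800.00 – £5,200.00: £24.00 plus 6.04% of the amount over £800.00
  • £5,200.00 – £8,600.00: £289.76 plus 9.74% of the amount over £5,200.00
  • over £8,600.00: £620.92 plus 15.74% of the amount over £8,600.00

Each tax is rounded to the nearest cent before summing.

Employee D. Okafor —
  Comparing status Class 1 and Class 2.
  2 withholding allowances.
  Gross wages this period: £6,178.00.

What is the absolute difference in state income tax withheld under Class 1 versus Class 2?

State Income Tax (Class 1): taxable = £6,178.00 − 2×£210.00 = £5,758.00
  £1,198.64 + 38.71% × (£5,758.00 − £4,800.00) = £1,198.64 + 38.71% × £958.00 = £1,569.48
State Income Tax (Class 2): taxable = £6,178.00 − 2×£210.00 = £5,758.00
  £289.76 + 9.74% × (£5,758.00 − £5,200.00) = £289.76 + 9.74% × £558.00 = £344.11
Difference: |£1,569.48 − £344.11| = £1,225.37 (higher under Class 1)

£1,225.37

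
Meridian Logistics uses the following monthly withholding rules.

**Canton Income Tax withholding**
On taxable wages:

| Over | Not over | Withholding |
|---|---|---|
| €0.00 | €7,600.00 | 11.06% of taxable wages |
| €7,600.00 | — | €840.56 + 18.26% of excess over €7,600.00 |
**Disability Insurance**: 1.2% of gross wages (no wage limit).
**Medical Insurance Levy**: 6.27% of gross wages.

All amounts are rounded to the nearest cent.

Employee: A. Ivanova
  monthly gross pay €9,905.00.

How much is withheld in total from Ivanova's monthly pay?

€2,001.35

Canton Income Tax: taxable = €9,905.00
  €840.56 + 18.26% × (€9,905.00 − €7,600.00) = €840.56 + 18.26% × €2,305.00 = €1,261.45
Disability Insurance: 1.2% × €9,905.00 = €118.86
Medical Insurance Levy: 6.27% × €9,905.00 = €621.04
Total: €1,261.45 + €118.86 + €621.04 = €2,001.35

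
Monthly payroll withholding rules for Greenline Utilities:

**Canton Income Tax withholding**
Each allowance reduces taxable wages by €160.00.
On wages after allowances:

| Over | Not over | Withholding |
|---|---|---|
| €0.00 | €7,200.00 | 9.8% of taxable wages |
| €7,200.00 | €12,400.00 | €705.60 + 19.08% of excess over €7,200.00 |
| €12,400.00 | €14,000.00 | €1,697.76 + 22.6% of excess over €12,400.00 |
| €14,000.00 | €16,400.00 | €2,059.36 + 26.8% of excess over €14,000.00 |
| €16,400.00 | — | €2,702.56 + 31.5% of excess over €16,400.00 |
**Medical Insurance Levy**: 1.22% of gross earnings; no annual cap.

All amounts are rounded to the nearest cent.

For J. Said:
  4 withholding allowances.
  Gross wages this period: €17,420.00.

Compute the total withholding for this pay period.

€3,034.78

Canton Income Tax: taxable = €17,420.00 − 4×€160.00 = €16,780.00
  €2,702.56 + 31.5% × (€16,780.00 − €16,400.00) = €2,702.56 + 31.5% × €380.00 = €2,822.26
Medical Insurance Levy: 1.22% × €17,420.00 = €212.52
Total: €2,822.26 + €212.52 = €3,034.78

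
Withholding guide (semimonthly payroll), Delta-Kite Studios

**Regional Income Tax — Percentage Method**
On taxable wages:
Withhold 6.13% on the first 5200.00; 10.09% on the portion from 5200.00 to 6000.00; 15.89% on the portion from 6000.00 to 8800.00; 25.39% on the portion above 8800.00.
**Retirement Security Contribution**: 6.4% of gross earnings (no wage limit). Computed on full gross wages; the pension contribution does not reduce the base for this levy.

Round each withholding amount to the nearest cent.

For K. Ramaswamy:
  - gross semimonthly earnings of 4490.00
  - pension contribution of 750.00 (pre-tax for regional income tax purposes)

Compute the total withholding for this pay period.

516.62

Regional Income Tax: taxable = 4490.00 − 750.00 = 3740.00
  6.13% × 3740.00 = 229.26
Retirement Security Contribution: 6.4% × 4490.00 = 287.36
Total: 229.26 + 287.36 = 516.62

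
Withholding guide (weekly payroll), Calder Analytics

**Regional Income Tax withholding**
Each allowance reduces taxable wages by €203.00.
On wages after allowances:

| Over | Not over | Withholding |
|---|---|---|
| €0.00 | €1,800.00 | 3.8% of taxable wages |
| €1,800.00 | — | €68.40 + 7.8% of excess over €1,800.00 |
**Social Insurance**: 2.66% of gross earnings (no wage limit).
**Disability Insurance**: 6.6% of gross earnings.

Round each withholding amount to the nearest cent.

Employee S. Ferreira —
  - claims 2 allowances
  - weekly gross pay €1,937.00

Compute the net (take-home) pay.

€1,699.46

Regional Income Tax: taxable = €1,937.00 − 2×€203.00 = €1,531.00
  3.8% × €1,531.00 = €58.18
Social Insurance: 2.66% × €1,937.00 = €51.52
Disability Insurance: 6.6% × €1,937.00 = €127.84
Total withheld: €58.18 + €51.52 + €127.84 = €237.54
Net pay: €1,937.00 − €237.54 = €1,699.46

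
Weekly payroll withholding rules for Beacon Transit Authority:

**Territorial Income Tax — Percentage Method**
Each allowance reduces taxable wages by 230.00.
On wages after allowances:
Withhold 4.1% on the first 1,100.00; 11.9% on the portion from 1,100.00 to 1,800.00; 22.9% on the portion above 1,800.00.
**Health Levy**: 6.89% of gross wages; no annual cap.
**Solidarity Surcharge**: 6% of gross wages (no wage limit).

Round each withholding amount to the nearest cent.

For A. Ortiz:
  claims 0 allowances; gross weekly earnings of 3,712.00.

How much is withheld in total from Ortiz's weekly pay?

Territorial Income Tax: taxable = 3,712.00
  128.40 + 22.9% × (3,712.00 − 1,800.00) = 128.40 + 22.9% × 1,912.00 = 566.25
Health Levy: 6.89% × 3,712.00 = 255.76
Solidarity Surcharge: 6% × 3,712.00 = 222.72
Total: 566.25 + 255.76 + 222.72 = 1,044.73

1,044.73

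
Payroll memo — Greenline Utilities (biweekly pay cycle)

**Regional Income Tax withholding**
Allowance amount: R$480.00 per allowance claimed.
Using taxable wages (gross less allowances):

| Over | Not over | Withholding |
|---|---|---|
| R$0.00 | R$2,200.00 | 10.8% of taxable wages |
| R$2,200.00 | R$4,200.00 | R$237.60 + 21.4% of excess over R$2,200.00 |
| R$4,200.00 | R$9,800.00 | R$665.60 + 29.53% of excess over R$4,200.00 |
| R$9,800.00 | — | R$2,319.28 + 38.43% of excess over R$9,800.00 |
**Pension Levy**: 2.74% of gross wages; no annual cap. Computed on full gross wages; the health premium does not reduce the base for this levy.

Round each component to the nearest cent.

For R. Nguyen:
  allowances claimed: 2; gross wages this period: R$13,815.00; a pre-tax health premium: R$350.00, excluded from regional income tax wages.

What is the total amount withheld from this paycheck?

R$3,737.34

Regional Income Tax: taxable = R$13,815.00 − R$350.00 − 2×R$480.00 = R$12,505.00
  R$2,319.28 + 38.43% × (R$12,505.00 − R$9,800.00) = R$2,319.28 + 38.43% × R$2,705.00 = R$3,358.81
Pension Levy: 2.74% × R$13,815.00 = R$378.53
Total: R$3,358.81 + R$378.53 = R$3,737.34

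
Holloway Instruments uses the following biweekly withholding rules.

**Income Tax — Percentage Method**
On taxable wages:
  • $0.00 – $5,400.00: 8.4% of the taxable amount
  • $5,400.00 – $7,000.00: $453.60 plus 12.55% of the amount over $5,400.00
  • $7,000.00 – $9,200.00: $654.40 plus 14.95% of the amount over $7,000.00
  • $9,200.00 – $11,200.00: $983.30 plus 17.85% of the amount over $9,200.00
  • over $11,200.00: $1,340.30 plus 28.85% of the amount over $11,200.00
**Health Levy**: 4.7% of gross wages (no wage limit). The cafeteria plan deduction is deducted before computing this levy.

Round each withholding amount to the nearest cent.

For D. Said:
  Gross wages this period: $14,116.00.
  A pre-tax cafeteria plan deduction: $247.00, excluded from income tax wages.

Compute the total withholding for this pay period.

$2,762.15

Income Tax: taxable = $14,116.00 − $247.00 = $13,869.00
  $1,340.30 + 28.85% × ($13,869.00 − $11,200.00) = $1,340.30 + 28.85% × $2,669.00 = $2,110.31
Health Levy: 4.7% × $13,869.00 = $651.84
Total: $2,110.31 + $651.84 = $2,762.15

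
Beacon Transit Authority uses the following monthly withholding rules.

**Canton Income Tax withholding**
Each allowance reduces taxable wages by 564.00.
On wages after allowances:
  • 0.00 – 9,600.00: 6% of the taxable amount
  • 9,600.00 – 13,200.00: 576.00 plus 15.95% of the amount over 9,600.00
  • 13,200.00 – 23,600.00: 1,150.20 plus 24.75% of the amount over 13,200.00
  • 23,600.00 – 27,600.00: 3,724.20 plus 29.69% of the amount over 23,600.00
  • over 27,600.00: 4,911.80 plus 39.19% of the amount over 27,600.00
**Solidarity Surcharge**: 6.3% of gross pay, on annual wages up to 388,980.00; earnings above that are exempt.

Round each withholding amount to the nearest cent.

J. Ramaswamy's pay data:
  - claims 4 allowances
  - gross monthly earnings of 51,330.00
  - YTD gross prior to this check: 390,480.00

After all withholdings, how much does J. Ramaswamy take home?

Canton Income Tax: taxable = 51,330.00 − 4×564.00 = 49,074.00
  4,911.80 + 39.19% × (49,074.00 − 27,600.00) = 4,911.80 + 39.19% × 21,474.00 = 13,327.46
Solidarity Surcharge: YTD 390,480.00 ≥ cap 388,980.00 → 0.00
Total withheld: 13,327.46 + 0.00 = 13,327.46
Net pay: 51,330.00 − 13,327.46 = 38,002.54

38,002.54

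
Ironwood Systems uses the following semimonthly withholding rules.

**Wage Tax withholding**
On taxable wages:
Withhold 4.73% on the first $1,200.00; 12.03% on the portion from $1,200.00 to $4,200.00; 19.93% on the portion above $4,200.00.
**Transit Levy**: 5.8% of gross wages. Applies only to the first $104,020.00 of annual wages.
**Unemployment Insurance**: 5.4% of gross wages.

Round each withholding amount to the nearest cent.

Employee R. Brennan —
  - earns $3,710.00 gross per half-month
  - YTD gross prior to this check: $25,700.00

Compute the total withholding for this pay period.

$774.23

Wage Tax: taxable = $3,710.00
  $56.76 + 12.03% × ($3,710.00 − $1,200.00) = $56.76 + 12.03% × $2,510.00 = $358.71
Transit Levy: 5.8% × $3,710.00 = $215.18
Unemployment Insurance: 5.4% × $3,710.00 = $200.34
Total: $358.71 + $215.18 + $200.34 = $774.23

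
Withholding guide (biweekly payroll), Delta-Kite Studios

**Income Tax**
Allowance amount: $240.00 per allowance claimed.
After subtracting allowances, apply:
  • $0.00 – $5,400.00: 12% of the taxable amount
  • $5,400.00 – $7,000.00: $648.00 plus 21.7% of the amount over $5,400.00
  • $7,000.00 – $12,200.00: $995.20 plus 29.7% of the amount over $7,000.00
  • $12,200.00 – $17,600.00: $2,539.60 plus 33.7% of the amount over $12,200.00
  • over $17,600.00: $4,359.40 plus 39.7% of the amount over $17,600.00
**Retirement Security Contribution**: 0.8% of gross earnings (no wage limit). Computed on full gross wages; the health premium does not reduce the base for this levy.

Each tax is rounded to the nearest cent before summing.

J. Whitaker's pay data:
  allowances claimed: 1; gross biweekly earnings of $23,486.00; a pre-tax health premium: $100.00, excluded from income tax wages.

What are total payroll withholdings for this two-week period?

$6,749.05

Income Tax: taxable = $23,486.00 − $100.00 − 1×$240.00 = $23,146.00
  $4,359.40 + 39.7% × ($23,146.00 − $17,600.00) = $4,359.40 + 39.7% × $5,546.00 = $6,561.16
Retirement Security Contribution: 0.8% × $23,486.00 = $187.89
Total: $6,561.16 + $187.89 = $6,749.05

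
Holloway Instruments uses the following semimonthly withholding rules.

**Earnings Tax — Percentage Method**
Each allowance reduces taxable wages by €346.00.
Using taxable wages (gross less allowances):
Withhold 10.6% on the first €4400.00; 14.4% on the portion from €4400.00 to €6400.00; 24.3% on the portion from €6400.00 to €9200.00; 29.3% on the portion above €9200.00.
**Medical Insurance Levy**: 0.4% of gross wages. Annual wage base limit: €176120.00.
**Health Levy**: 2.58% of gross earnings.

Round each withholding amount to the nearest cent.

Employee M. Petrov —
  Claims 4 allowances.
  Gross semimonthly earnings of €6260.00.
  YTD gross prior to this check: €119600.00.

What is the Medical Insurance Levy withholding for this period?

Medical Insurance Levy: 0.4% × €6260.00 = €25.04

€25.04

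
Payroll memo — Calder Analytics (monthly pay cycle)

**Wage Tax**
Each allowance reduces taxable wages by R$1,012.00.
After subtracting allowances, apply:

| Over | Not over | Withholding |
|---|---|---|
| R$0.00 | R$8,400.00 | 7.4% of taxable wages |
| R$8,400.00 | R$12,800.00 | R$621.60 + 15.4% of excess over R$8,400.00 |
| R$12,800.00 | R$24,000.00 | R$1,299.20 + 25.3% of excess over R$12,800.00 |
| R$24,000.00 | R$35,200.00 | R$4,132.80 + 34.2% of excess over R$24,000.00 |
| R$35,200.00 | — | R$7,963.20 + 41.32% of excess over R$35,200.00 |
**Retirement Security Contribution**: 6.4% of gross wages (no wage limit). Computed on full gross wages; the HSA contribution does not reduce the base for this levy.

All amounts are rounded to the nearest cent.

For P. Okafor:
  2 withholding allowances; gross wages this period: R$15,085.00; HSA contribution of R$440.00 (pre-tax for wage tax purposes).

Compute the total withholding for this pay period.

Wage Tax: taxable = R$15,085.00 − R$440.00 − 2×R$1,012.00 = R$12,621.00
  R$621.60 + 15.4% × (R$12,621.00 − R$8,400.00) = R$621.60 + 15.4% × R$4,221.00 = R$1,271.63
Retirement Security Contribution: 6.4% × R$15,085.00 = R$965.44
Total: R$1,271.63 + R$965.44 = R$2,237.07

R$2,237.07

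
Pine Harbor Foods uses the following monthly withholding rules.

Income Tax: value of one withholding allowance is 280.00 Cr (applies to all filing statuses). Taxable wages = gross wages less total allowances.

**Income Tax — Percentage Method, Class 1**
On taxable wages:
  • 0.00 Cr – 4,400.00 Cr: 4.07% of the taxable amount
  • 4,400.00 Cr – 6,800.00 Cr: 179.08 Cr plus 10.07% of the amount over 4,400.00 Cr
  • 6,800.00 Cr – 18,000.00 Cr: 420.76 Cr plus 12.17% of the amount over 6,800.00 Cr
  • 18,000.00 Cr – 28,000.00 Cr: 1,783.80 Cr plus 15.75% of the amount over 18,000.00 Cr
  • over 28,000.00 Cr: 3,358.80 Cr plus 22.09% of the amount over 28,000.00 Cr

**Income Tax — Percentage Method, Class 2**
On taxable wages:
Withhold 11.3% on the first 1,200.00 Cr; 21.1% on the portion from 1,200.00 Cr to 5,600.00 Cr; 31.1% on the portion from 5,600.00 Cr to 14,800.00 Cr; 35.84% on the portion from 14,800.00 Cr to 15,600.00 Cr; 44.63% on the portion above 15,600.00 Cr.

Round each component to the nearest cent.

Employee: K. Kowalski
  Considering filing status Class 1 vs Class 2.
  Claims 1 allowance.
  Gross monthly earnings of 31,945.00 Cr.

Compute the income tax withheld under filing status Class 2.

11,381.73 Cr

Income Tax (Class 2): taxable = 31,945.00 Cr − 1×280.00 Cr = 31,665.00 Cr
  4,211.92 Cr + 44.63% × (31,665.00 Cr − 15,600.00 Cr) = 4,211.92 Cr + 44.63% × 16,065.00 Cr = 11,381.73 Cr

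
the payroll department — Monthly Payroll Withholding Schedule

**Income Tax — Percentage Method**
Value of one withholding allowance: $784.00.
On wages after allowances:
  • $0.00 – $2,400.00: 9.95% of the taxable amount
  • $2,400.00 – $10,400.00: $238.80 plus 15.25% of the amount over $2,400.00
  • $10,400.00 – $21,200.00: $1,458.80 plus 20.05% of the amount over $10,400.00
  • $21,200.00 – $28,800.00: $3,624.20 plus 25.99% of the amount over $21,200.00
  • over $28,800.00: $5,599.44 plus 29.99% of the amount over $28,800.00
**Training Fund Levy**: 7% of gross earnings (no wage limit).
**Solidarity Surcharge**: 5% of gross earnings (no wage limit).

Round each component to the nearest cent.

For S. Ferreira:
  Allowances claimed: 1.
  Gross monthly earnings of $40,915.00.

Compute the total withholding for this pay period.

Income Tax: taxable = $40,915.00 − 1×$784.00 = $40,131.00
  $5,599.44 + 29.99% × ($40,131.00 − $28,800.00) = $5,599.44 + 29.99% × $11,331.00 = $8,997.61
Training Fund Levy: 7% × $40,915.00 = $2,864.05
Solidarity Surcharge: 5% × $40,915.00 = $2,045.75
Total: $8,997.61 + $2,864.05 + $2,045.75 = $13,907.41

$13,907.41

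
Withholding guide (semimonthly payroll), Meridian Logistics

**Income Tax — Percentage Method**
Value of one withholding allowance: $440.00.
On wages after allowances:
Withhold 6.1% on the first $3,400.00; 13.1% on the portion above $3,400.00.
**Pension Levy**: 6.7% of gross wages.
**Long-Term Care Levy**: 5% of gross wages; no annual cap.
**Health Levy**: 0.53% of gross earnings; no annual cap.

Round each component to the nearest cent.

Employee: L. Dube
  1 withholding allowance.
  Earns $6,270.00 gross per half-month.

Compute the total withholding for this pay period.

Income Tax: taxable = $6,270.00 − 1×$440.00 = $5,830.00
  $207.40 + 13.1% × ($5,830.00 − $3,400.00) = $207.40 + 13.1% × $2,430.00 = $525.73
Pension Levy: 6.7% × $6,270.00 = $420.09
Long-Term Care Levy: 5% × $6,270.00 = $313.50
Health Levy: 0.53% × $6,270.00 = $33.23
Total: $525.73 + $420.09 + $313.50 + $33.23 = $1,292.55

$1,292.55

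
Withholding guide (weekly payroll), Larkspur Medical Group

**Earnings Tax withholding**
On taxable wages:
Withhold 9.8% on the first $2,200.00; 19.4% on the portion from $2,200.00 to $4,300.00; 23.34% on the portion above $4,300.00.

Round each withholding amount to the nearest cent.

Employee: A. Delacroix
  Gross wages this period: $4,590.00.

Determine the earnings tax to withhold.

Earnings Tax: taxable = $4,590.00
  $623.00 + 23.34% × ($4,590.00 − $4,300.00) = $623.00 + 23.34% × $290.00 = $690.69

$690.69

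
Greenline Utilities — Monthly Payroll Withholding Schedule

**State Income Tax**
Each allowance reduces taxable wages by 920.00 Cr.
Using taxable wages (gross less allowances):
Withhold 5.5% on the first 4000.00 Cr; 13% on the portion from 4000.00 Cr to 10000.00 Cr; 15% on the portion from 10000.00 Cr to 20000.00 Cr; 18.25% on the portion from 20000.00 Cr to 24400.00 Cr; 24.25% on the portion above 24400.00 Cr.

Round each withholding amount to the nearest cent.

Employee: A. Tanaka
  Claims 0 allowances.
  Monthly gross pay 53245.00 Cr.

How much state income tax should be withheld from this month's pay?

10297.91 Cr

State Income Tax: taxable = 53245.00 Cr
  3303.00 Cr + 24.25% × (53245.00 Cr − 24400.00 Cr) = 3303.00 Cr + 24.25% × 28845.00 Cr = 10297.91 Cr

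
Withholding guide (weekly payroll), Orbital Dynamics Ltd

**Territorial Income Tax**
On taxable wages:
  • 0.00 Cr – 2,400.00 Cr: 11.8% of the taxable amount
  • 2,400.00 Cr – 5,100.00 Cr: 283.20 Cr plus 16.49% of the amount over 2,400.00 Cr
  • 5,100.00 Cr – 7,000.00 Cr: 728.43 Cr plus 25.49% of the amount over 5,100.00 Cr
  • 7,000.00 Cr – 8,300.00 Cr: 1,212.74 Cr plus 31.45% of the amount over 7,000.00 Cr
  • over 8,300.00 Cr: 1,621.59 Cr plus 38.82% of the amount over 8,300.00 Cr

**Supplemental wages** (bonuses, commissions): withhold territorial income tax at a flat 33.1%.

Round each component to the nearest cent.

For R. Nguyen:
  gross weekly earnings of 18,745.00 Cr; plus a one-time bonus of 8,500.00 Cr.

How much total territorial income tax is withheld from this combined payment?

Territorial Income Tax: taxable = 18,745.00 Cr
  1,621.59 Cr + 38.82% × (18,745.00 Cr − 8,300.00 Cr) = 1,621.59 Cr + 38.82% × 10,445.00 Cr = 5,676.34 Cr
Supplemental (33.1% flat on bonus): 33.1% × 8,500.00 Cr = 2,813.50 Cr
Total territorial income tax: 5,676.34 Cr + 2,813.50 Cr = 8,489.84 Cr

8,489.84 Cr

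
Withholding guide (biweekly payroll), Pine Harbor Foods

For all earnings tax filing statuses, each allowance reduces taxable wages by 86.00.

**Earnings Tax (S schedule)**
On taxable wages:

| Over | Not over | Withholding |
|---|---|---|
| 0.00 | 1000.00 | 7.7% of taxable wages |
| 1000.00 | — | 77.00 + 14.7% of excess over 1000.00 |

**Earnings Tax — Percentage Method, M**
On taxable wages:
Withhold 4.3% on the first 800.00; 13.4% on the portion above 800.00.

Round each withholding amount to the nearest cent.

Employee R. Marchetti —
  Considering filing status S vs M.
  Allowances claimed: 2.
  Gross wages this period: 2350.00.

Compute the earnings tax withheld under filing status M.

Earnings Tax (M): taxable = 2350.00 − 2×86.00 = 2178.00
  34.40 + 13.4% × (2178.00 − 800.00) = 34.40 + 13.4% × 1378.00 = 219.05

219.05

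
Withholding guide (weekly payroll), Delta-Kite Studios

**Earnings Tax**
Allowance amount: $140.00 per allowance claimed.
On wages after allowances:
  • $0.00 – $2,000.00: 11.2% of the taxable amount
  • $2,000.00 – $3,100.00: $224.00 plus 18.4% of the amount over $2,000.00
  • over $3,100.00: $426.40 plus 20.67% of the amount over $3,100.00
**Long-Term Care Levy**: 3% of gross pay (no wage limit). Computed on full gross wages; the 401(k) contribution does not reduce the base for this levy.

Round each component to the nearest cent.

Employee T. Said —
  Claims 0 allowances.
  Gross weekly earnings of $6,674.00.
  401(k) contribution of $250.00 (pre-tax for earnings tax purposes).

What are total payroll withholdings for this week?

Earnings Tax: taxable = $6,674.00 − $250.00 = $6,424.00
  $426.40 + 20.67% × ($6,424.00 − $3,100.00) = $426.40 + 20.67% × $3,324.00 = $1,113.47
Long-Term Care Levy: 3% × $6,674.00 = $200.22
Total: $1,113.47 + $200.22 = $1,313.69

$1,313.69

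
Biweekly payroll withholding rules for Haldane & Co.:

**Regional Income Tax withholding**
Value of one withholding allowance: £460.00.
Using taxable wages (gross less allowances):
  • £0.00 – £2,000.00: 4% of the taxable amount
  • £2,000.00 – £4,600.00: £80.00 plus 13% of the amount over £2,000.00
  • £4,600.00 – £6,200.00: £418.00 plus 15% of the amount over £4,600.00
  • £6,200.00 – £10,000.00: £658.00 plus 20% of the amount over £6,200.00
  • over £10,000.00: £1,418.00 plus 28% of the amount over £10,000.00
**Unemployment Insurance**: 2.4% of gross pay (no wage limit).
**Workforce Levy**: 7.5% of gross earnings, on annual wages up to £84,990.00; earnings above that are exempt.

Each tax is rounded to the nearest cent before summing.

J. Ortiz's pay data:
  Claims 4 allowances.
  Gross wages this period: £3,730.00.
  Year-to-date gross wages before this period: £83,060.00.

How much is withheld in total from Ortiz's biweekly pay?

£309.87

Regional Income Tax: taxable = £3,730.00 − 4×£460.00 = £1,890.00
  4% × £1,890.00 = £75.60
Unemployment Insurance: 2.4% × £3,730.00 = £89.52
Workforce Levy: cap £84,990.00 − YTD £83,060.00 = £1,930.00 subject; 7.5% × £1,930.00 = £144.75
Total: £75.60 + £89.52 + £144.75 = £309.87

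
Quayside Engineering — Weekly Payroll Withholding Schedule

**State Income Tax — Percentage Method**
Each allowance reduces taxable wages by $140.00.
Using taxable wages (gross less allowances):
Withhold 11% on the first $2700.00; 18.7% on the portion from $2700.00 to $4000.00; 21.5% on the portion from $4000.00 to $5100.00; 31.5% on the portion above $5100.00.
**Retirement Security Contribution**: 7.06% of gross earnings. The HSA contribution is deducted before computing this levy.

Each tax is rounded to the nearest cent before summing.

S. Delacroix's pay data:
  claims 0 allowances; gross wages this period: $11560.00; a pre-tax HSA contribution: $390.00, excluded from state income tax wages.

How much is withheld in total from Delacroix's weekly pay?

$3477.25

State Income Tax: taxable = $11560.00 − $390.00 = $11170.00
  $776.60 + 31.5% × ($11170.00 − $5100.00) = $776.60 + 31.5% × $6070.00 = $2688.65
Retirement Security Contribution: 7.06% × $11170.00 = $788.60
Total: $2688.65 + $788.60 = $3477.25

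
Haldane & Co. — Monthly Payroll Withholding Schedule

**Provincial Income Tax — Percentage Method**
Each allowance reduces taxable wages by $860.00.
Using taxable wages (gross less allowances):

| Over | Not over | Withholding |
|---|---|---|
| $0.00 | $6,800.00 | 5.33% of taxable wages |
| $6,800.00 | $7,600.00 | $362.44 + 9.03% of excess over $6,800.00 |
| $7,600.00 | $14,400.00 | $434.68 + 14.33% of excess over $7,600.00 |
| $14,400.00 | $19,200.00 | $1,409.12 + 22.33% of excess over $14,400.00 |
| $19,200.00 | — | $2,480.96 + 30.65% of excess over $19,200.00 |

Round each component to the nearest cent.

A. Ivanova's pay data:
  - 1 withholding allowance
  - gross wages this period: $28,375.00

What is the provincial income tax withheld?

Provincial Income Tax: taxable = $28,375.00 − 1×$860.00 = $27,515.00
  $2,480.96 + 30.65% × ($27,515.00 − $19,200.00) = $2,480.96 + 30.65% × $8,315.00 = $5,029.51

$5,029.51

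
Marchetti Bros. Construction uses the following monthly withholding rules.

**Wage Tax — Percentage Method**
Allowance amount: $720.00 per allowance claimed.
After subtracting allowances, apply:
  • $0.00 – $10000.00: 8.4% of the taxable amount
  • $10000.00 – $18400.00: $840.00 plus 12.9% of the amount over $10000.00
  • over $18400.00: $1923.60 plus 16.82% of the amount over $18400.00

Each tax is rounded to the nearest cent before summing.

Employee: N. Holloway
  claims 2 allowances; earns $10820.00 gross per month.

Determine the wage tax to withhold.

$787.92

Wage Tax: taxable = $10820.00 − 2×$720.00 = $9380.00
  8.4% × $9380.00 = $787.92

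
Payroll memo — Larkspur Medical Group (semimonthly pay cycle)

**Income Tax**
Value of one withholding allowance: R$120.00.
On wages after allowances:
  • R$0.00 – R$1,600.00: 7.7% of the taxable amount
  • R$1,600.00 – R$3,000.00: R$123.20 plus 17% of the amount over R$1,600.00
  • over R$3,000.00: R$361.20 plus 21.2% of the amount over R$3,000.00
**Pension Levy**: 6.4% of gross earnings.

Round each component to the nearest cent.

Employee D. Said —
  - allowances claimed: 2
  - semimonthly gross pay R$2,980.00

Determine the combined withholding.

R$507.72

Income Tax: taxable = R$2,980.00 − 2×R$120.00 = R$2,740.00
  R$123.20 + 17% × (R$2,740.00 − R$1,600.00) = R$123.20 + 17% × R$1,140.00 = R$317.00
Pension Levy: 6.4% × R$2,980.00 = R$190.72
Total: R$317.00 + R$190.72 = R$507.72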